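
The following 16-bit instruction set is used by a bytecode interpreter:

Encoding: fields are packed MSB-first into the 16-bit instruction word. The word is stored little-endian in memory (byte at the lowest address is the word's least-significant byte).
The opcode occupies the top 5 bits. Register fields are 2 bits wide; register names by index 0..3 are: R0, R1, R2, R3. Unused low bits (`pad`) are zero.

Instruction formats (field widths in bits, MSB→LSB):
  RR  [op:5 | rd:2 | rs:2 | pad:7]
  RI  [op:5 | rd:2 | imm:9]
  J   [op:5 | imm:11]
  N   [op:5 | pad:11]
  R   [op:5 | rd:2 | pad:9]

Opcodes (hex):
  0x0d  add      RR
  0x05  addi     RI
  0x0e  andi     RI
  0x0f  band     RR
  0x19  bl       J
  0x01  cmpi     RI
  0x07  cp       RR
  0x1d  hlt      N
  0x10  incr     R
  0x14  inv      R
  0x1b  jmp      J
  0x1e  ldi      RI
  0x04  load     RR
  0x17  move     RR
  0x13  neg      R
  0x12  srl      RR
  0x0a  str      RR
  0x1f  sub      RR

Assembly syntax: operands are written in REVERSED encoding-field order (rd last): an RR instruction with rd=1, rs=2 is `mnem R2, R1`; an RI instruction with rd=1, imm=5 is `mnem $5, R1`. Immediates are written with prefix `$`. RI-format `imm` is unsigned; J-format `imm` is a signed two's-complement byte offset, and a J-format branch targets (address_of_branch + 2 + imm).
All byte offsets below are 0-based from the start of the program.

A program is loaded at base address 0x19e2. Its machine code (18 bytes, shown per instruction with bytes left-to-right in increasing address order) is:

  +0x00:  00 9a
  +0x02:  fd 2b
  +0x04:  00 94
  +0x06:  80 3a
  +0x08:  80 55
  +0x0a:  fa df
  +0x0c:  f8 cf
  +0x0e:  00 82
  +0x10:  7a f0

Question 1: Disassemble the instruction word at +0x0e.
+0x0e: 00 82 ⇒ word 0x8200 (little)
  op=0x8200>>11=0x10 ⇒ incr (R)
  rd: (w>>9)&0x3=0x1 → R1

incr R1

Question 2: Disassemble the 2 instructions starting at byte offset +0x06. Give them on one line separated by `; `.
cp R1, R1; str R3, R2

off 0x06: read 80 3a as little → 0x3a80
  op=0x3a80>>11=0x7 ⇒ cp (RR)
  rd: (w>>9)&0x3=0x1 → R1
  rs: (w>>7)&0x3=0x1 → R1
off 0x08: read 80 55 as little → 0x5580
  op=0x5580>>11=0xa ⇒ str (RR)
  rd: (w>>9)&0x3=0x2 → R2
  rs: (w>>7)&0x3=0x3 → R3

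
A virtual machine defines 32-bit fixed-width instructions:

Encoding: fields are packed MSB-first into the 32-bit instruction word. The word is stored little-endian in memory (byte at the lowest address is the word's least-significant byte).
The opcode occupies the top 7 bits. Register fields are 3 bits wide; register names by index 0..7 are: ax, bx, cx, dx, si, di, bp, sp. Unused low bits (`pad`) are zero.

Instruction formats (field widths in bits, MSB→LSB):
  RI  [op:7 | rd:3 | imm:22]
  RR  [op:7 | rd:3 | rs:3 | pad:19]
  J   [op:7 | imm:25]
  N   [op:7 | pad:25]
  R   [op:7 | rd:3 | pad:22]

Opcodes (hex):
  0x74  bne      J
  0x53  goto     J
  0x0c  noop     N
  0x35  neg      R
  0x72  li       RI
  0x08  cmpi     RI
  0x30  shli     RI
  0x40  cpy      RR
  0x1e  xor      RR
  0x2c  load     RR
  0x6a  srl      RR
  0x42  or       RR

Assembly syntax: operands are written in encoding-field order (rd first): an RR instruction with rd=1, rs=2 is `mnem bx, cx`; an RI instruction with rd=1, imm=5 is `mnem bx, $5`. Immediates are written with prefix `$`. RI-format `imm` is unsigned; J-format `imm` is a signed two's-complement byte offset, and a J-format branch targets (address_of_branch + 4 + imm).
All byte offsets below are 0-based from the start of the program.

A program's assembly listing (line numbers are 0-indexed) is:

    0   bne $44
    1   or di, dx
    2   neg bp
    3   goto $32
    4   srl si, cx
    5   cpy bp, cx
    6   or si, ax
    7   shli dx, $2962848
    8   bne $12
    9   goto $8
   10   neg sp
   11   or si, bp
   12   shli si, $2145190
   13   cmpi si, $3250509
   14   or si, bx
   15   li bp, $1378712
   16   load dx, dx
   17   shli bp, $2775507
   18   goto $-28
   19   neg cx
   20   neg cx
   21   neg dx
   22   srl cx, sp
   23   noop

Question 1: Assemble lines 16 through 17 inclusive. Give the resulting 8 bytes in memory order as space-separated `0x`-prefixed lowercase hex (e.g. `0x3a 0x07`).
L16: load op=0x2c:7|rd=3:3|rs=3:3|pad=0:19 ⇒ 0x58d80000 ⇒ little 00 00 d8 58
L17: shli op=0x30:7|rd=6:3|imm=2775507:22 ⇒ 0x61aa59d3 ⇒ little d3 59 aa 61

0x00 0x00 0xd8 0x58 0xd3 0x59 0xaa 0x61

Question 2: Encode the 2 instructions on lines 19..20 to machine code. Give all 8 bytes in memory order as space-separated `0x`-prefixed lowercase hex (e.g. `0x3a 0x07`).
0x00 0x00 0x80 0x6a 0x00 0x00 0x80 0x6a

line 19 (neg): pack op=0x35:7|rd=2:3|pad=0:22 = 0x6a800000; little→ 00 00 80 6a
line 20 (neg): pack op=0x35:7|rd=2:3|pad=0:22 = 0x6a800000; little→ 00 00 80 6a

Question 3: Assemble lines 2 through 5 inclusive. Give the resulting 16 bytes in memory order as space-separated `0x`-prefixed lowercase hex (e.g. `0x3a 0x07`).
0x00 0x00 0x80 0x6b 0x20 0x00 0x00 0xa6 0x00 0x00 0x10 0xd5 0x00 0x00 0x90 0x81

L2: neg op=0x35:7|rd=6:3|pad=0:22 ⇒ 0x6b800000 ⇒ little 00 00 80 6b
L3: goto op=0x53:7|imm=32:25 ⇒ 0xa6000020 ⇒ little 20 00 00 a6
L4: srl op=0x6a:7|rd=4:3|rs=2:3|pad=0:19 ⇒ 0xd5100000 ⇒ little 00 00 10 d5
L5: cpy op=0x40:7|rd=6:3|rs=2:3|pad=0:19 ⇒ 0x81900000 ⇒ little 00 00 90 81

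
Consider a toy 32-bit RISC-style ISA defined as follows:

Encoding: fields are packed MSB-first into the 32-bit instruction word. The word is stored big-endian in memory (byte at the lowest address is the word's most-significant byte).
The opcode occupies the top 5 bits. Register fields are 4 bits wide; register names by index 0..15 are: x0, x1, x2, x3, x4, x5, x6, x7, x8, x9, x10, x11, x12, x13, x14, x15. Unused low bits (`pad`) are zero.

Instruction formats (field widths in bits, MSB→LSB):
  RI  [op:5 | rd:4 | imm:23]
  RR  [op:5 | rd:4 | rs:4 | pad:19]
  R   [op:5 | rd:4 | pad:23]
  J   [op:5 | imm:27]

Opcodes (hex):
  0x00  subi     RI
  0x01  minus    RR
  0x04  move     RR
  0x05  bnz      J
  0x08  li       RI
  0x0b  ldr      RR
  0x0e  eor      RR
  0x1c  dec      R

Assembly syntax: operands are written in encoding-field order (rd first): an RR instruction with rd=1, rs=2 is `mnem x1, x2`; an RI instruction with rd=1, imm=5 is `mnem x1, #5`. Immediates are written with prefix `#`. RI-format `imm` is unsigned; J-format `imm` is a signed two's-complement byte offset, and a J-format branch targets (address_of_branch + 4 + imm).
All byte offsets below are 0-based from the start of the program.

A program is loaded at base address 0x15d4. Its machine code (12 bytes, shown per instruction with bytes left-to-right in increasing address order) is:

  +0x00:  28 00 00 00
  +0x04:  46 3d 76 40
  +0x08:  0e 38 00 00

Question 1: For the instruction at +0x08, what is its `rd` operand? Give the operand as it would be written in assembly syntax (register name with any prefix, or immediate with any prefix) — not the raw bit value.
x12

+0x08: 0e 38 00 00 ⇒ word 0x0e380000 (big)
  top 5b → 0x1 → minus [RR]
  rd@[26:23]=0xc ⇒ x12
  rs@[22:19]=0x7 ⇒ x7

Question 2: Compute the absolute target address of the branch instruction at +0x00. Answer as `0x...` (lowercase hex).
0x15d8

+0x00: 28 00 00 00 ⇒ word 0x28000000 (big)
  opcode bits[31:27]=0x5: bnz/J
  imm: (w>>0)&0x7ffffff=0x0 → #0
  target = base 0x15d4 + off 0x00 + 4 + imm 0 = 0x15d8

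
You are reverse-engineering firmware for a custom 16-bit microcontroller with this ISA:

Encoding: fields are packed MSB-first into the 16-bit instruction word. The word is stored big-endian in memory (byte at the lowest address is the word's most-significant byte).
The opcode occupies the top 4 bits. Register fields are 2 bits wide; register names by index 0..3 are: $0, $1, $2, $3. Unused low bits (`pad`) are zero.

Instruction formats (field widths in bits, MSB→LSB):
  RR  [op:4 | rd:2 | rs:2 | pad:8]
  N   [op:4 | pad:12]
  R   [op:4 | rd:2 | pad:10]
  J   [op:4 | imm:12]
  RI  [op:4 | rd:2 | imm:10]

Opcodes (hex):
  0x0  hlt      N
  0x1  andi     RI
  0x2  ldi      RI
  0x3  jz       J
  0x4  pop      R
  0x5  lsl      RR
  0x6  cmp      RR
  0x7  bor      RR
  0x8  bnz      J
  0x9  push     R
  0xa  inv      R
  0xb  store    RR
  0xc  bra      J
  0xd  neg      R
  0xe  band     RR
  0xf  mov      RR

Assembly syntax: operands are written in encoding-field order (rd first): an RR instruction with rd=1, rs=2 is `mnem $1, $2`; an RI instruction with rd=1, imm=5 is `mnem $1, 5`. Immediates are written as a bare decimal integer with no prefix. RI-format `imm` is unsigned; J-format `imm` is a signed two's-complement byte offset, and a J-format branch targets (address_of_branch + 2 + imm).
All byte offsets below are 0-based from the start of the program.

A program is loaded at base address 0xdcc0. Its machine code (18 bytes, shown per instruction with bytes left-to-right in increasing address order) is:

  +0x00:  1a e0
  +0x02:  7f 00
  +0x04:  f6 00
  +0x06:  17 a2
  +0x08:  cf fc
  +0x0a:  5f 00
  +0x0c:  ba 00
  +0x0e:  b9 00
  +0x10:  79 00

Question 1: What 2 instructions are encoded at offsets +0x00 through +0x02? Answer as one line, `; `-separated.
andi $2, 736; bor $3, $3

off 0x00: read 1a e0 as big → 0x1ae0
  op=0x1ae0>>12=0x1 ⇒ andi (RI)
  rd@[11:10]=0x2 ⇒ $2
  imm@[9:0]=0x2e0 ⇒ 736
off 0x02: read 7f 00 as big → 0x7f00
  op=0x7f00>>12=0x7 ⇒ bor (RR)
  rd@[11:10]=0x3 ⇒ $3
  rs@[9:8]=0x3 ⇒ $3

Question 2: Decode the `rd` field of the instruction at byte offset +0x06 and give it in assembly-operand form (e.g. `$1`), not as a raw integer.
$1

+0x06: 17 a2 ⇒ word 0x17a2 (big)
  opcode bits[15:12]=0x1: andi/RI
  rd: (w>>10)&0x3=0x1 → $1
  imm: (w>>0)&0x3ff=0x3a2 → 930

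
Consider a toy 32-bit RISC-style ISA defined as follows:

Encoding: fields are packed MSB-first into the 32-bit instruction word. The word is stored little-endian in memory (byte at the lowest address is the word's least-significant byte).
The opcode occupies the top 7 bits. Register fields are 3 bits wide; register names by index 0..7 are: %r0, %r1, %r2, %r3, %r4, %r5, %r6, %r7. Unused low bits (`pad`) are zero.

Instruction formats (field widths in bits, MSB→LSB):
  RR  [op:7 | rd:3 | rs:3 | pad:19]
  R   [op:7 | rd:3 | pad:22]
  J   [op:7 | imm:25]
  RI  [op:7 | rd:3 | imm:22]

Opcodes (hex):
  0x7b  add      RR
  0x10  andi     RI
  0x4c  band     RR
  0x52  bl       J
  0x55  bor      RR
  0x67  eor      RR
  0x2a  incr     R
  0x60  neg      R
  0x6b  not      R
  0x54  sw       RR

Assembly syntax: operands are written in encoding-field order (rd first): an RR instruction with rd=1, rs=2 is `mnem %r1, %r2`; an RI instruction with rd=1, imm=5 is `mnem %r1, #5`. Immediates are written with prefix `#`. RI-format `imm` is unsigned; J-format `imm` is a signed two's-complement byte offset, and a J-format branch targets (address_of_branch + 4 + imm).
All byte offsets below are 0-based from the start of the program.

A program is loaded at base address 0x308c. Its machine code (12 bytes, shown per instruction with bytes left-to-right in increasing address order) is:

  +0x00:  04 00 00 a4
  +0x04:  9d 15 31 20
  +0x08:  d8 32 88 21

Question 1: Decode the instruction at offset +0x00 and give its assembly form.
bl #4

off 0x00: read 04 00 00 a4 as little → 0xa4000004
  top 7b → 0x52 → bl [J]
  imm@[24:0]=0x4 ⇒ #4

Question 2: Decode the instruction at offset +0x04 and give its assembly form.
off 0x04: read 9d 15 31 20 as little → 0x2031159d
  opcode bits[31:25]=0x10: andi/RI
  [24:22] rd=0 = %r0
  [21:0] imm=3216797 = #3216797

andi %r0, #3216797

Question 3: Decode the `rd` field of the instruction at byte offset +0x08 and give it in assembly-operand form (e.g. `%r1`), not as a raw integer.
+0x08: d8 32 88 21 ⇒ word 0x218832d8 (little)
  top 7b → 0x10 → andi [RI]
  rd@[24:22]=0x6 ⇒ %r6
  imm@[21:0]=0x832d8 ⇒ #537304

%r6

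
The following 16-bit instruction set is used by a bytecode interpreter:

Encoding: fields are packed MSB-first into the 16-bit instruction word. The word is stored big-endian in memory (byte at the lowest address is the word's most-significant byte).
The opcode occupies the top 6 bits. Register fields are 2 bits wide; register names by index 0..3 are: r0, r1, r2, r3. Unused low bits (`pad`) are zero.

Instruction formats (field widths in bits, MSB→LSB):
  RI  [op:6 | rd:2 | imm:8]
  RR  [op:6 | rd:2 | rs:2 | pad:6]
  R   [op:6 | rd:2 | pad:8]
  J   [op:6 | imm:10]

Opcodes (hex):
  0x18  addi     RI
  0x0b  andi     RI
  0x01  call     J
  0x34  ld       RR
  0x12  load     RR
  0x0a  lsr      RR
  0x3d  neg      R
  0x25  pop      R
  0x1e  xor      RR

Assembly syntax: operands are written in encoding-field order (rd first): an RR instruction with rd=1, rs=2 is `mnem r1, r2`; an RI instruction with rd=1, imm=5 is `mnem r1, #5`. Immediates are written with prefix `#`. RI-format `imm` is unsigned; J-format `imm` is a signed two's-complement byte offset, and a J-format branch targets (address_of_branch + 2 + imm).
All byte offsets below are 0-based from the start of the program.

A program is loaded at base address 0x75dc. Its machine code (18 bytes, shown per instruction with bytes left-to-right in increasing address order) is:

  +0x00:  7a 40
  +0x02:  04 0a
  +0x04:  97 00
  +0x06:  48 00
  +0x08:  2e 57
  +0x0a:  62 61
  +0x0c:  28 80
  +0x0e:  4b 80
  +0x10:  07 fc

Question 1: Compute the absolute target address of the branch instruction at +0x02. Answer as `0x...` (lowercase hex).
0x75ea

@+02  big-endian(04 0a) = 0x040a
  op=0x040a>>10=0x1 ⇒ call (J)
  imm: (w>>0)&0x3ff=0xa → #10
  target = base 0x75dc + off 0x02 + 2 + imm 10 = 0x75ea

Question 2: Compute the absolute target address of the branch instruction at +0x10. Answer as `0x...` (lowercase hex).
0x75ea

@+10  big-endian(07 fc) = 0x07fc
  opcode bits[15:10]=0x1: call/J
  imm@[9:0]=0x3fc (s10→-4) ⇒ #-4
  target = base 0x75dc + off 0x10 + 2 + imm -4 = 0x75ea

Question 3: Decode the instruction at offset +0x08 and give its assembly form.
andi r2, #87

+0x08: 2e 57 ⇒ word 0x2e57 (big)
  opcode bits[15:10]=0xb: andi/RI
  rd@[9:8]=0x2 ⇒ r2
  imm@[7:0]=0x57 ⇒ #87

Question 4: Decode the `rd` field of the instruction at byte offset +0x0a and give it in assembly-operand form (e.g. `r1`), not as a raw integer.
r2

[0a] 62 61 → 0x6261
  opcode bits[15:10]=0x18: addi/RI
  [9:8] rd=2 = r2
  [7:0] imm=97 = #97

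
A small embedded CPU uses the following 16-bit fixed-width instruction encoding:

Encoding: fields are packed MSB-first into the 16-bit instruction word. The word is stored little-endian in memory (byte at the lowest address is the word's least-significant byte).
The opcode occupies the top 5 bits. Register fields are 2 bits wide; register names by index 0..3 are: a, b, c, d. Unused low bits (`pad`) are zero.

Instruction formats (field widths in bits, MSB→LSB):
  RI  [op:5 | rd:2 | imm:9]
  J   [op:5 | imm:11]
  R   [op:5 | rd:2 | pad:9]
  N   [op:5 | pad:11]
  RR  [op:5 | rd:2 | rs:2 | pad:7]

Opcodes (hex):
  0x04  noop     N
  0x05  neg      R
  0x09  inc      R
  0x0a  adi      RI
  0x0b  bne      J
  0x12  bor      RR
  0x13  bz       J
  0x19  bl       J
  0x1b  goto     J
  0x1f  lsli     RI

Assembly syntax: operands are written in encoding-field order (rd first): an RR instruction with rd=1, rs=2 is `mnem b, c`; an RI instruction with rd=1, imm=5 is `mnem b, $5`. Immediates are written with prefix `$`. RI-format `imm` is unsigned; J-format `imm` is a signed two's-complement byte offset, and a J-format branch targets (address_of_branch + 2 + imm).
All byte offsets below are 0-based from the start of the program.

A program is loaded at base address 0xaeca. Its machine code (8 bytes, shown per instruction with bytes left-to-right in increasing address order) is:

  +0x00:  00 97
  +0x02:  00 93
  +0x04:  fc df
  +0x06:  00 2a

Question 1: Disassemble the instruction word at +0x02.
bor b, c

[02] 00 93 → 0x9300
  opcode bits[15:11]=0x12: bor/RR
  rd: (w>>9)&0x3=0x1 → b
  rs: (w>>7)&0x3=0x2 → c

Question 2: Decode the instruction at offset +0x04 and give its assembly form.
+0x04: fc df ⇒ word 0xdffc (little)
  top 5b → 0x1b → goto [J]
  [10:0] imm=2044 (s11→-4) = $-4

goto $-4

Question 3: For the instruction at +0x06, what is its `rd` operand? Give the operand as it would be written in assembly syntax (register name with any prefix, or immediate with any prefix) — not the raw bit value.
b

+0x06: 00 2a ⇒ word 0x2a00 (little)
  op=0x2a00>>11=0x5 ⇒ neg (R)
  [10:9] rd=1 = b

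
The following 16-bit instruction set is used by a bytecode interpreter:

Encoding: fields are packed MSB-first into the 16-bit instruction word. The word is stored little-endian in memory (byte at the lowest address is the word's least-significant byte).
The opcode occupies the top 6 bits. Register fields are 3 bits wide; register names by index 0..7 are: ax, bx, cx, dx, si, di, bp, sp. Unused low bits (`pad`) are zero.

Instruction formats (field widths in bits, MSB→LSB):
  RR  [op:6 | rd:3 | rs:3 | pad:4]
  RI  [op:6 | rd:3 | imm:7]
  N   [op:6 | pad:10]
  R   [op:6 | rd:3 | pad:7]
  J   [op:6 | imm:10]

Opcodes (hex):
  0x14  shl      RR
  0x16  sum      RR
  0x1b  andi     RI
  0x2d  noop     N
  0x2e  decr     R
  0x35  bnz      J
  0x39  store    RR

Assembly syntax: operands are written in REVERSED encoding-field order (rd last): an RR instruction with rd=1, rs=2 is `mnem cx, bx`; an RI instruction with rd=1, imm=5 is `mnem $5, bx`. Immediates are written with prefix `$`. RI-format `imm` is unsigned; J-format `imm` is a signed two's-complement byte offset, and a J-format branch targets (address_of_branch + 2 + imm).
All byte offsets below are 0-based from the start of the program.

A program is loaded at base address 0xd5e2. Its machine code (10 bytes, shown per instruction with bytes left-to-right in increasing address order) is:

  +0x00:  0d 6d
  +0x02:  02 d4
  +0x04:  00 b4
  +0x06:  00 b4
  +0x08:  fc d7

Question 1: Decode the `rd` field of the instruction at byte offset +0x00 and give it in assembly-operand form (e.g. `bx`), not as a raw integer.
@+00  little-endian(0d 6d) = 0x6d0d
  top 6b → 0x1b → andi [RI]
  [9:7] rd=2 = cx
  [6:0] imm=13 = $13

cx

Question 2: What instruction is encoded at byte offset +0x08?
bnz $-4

[08] fc d7 → 0xd7fc
  opcode bits[15:10]=0x35: bnz/J
  [9:0] imm=1020 (s10→-4) = $-4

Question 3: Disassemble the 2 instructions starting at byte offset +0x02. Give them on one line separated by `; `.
off 0x02: read 02 d4 as little → 0xd402
  top 6b → 0x35 → bnz [J]
  [9:0] imm=2 = $2
off 0x04: read 00 b4 as little → 0xb400
  top 6b → 0x2d → noop [N]

bnz $2; noop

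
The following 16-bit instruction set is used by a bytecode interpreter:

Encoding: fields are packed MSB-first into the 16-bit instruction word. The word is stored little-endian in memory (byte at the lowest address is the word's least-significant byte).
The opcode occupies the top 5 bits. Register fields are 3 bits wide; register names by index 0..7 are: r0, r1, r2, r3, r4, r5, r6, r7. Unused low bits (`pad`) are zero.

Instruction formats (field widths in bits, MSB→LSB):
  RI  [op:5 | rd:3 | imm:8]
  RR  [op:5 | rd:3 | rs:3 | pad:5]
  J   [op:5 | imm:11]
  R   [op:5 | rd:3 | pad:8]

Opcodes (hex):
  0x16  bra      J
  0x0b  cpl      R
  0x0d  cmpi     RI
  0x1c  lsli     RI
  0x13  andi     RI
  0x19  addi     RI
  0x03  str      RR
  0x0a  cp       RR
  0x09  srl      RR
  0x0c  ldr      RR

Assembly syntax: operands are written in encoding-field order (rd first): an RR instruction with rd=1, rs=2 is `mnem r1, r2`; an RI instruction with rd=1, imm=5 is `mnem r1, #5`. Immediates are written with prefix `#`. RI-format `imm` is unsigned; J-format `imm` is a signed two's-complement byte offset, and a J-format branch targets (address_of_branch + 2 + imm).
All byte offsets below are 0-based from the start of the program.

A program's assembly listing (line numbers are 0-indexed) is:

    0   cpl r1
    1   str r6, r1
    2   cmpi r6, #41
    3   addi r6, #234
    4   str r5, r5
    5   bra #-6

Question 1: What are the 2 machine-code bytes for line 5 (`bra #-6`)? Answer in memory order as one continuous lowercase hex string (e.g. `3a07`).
L5: bra op=0x16:5|imm=-6:11 ⇒ 0xb7fa ⇒ little fa b7

fab7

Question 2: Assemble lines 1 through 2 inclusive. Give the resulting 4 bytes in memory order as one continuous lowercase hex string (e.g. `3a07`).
line 1 (str): pack op=0x3:5|rd=6:3|rs=1:3|pad=0:5 = 0x1e20; little→ 20 1e
line 2 (cmpi): pack op=0xd:5|rd=6:3|imm=41:8 = 0x6e29; little→ 29 6e

201e296e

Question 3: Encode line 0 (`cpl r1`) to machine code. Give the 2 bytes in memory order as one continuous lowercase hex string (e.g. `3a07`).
0059

0. cpl fields op=0xb:5|rd=1:3|pad=0:8 → word 5900h → 00 59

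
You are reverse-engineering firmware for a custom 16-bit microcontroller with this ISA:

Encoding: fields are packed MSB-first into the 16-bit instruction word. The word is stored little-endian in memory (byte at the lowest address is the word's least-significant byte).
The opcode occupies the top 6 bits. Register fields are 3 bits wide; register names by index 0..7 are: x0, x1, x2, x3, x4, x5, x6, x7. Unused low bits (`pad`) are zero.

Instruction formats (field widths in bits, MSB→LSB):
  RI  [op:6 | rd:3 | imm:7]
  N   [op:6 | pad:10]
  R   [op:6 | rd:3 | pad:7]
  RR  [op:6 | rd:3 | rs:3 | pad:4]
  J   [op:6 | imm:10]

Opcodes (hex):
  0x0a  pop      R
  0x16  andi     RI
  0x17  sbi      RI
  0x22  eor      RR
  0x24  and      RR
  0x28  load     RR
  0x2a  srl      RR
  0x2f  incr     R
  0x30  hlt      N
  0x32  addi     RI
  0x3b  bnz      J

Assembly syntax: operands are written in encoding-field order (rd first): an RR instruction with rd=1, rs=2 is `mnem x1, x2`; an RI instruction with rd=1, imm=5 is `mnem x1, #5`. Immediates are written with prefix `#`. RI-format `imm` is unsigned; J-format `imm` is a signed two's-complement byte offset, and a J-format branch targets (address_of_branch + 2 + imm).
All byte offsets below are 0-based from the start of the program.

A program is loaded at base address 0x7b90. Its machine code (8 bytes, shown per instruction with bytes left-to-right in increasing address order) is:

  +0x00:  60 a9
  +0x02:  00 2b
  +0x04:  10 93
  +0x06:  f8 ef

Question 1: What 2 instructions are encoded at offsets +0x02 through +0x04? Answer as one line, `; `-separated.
off 0x02: read 00 2b as little → 0x2b00
  op=0x2b00>>10=0xa ⇒ pop (R)
  [9:7] rd=6 = x6
off 0x04: read 10 93 as little → 0x9310
  op=0x9310>>10=0x24 ⇒ and (RR)
  [9:7] rd=6 = x6
  [6:4] rs=1 = x1

pop x6; and x6, x1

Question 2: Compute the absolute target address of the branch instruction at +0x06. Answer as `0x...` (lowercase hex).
off 0x06: read f8 ef as little → 0xeff8
  opcode bits[15:10]=0x3b: bnz/J
  [9:0] imm=1016 (s10→-8) = #-8
  target = base 0x7b90 + off 0x06 + 2 + imm -8 = 0x7b90

0x7b90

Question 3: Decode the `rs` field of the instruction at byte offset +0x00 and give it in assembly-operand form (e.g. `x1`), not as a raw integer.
+0x00: 60 a9 ⇒ word 0xa960 (little)
  top 6b → 0x2a → srl [RR]
  rd@[9:7]=0x2 ⇒ x2
  rs@[6:4]=0x6 ⇒ x6

x6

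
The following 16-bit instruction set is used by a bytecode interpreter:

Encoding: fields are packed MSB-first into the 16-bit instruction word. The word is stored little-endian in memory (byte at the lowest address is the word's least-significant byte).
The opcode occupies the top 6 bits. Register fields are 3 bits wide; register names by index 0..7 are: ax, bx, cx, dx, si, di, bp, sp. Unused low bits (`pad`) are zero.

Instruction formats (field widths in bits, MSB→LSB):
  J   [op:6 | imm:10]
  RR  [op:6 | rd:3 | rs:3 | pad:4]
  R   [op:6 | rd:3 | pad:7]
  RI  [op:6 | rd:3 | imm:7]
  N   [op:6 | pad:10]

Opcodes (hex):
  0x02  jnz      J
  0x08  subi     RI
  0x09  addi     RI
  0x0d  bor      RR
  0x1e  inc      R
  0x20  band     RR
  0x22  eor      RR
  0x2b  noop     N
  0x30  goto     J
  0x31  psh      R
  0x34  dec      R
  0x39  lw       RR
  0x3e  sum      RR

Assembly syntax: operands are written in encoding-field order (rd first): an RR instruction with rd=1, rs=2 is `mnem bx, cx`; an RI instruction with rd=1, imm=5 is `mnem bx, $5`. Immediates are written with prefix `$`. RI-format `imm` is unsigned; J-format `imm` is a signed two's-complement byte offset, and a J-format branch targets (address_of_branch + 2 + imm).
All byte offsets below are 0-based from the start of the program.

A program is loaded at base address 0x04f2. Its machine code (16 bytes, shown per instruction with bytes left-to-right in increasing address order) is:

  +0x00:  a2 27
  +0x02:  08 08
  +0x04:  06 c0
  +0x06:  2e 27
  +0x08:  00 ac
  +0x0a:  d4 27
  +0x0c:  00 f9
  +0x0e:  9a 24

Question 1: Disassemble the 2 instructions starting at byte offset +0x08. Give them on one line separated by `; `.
@+08  little-endian(00 ac) = 0xac00
  top 6b → 0x2b → noop [N]
@+0a  little-endian(d4 27) = 0x27d4
  top 6b → 0x9 → addi [RI]
  rd@[9:7]=0x7 ⇒ sp
  imm@[6:0]=0x54 ⇒ $84

noop; addi sp, $84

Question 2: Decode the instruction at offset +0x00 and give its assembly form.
addi sp, $34

[00] a2 27 → 0x27a2
  op=0x27a2>>10=0x9 ⇒ addi (RI)
  rd: (w>>7)&0x7=0x7 → sp
  imm: (w>>0)&0x7f=0x22 → $34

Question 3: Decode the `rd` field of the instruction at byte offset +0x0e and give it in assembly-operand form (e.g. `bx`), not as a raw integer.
bx

off 0x0e: read 9a 24 as little → 0x249a
  top 6b → 0x9 → addi [RI]
  rd@[9:7]=0x1 ⇒ bx
  imm@[6:0]=0x1a ⇒ $26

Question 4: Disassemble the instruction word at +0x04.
+0x04: 06 c0 ⇒ word 0xc006 (little)
  top 6b → 0x30 → goto [J]
  imm@[9:0]=0x6 ⇒ $6

goto $6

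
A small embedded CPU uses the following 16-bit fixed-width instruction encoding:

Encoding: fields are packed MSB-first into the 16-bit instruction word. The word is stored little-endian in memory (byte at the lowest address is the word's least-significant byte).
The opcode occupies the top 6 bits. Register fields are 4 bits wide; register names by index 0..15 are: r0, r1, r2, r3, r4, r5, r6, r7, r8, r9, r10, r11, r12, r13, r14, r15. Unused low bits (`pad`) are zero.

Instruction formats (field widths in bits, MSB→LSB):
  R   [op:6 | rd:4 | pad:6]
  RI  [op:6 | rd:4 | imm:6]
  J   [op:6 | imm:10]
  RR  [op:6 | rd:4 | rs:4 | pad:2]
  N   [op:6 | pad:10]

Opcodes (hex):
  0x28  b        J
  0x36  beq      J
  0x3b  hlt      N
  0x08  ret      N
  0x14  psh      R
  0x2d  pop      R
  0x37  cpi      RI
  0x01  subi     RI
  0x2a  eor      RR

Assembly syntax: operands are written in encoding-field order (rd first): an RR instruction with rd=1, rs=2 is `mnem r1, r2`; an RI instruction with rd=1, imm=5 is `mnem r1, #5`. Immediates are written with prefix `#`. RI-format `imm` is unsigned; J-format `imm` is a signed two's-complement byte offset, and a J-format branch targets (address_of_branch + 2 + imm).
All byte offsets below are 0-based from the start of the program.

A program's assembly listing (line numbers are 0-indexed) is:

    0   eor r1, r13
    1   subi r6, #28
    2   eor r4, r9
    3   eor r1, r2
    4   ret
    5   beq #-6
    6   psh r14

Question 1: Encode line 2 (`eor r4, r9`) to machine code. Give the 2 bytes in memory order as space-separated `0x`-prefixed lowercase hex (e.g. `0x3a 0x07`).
2. eor fields op=0x2a:6|rd=4:4|rs=9:4|pad=0:2 → word a924h → 24 a9

0x24 0xa9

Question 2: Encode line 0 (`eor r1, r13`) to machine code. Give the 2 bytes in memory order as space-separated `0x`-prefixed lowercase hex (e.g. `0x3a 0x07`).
0x74 0xa8

line 0 (eor): pack op=0x2a:6|rd=1:4|rs=13:4|pad=0:2 = 0xa874; little→ 74 a8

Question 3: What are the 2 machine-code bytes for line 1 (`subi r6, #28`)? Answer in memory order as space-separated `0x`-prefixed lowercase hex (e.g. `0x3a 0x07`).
0x9c 0x05

L1: subi op=0x1:6|rd=6:4|imm=28:6 ⇒ 0x059c ⇒ little 9c 05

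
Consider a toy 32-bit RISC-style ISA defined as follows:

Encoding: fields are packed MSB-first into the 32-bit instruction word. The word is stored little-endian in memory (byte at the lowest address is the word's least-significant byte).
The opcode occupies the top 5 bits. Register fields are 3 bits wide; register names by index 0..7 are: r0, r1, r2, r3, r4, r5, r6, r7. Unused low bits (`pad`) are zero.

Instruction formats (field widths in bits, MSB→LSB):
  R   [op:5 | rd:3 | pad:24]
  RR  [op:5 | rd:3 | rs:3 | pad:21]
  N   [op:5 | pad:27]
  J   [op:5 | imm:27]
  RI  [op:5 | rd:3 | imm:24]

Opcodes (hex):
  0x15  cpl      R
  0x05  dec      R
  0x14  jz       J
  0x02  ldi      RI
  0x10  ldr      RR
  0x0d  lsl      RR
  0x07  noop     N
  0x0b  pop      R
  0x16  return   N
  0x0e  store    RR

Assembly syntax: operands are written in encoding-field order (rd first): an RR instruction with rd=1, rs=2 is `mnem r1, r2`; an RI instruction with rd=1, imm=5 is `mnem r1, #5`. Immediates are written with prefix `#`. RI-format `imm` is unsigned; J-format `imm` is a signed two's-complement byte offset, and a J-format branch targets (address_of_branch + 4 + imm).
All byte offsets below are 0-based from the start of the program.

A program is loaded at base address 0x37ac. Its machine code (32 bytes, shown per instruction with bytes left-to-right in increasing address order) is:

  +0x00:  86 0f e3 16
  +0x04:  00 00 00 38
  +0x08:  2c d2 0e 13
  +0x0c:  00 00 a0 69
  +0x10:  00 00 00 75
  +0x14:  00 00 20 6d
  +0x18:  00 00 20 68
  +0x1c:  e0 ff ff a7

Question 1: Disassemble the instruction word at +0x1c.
+0x1c: e0 ff ff a7 ⇒ word 0xa7ffffe0 (little)
  opcode bits[31:27]=0x14: jz/J
  imm@[26:0]=0x7ffffe0 (s27→-32) ⇒ #-32

jz #-32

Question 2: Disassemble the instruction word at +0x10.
off 0x10: read 00 00 00 75 as little → 0x75000000
  top 5b → 0xe → store [RR]
  [26:24] rd=5 = r5
  [23:21] rs=0 = r0

store r5, r0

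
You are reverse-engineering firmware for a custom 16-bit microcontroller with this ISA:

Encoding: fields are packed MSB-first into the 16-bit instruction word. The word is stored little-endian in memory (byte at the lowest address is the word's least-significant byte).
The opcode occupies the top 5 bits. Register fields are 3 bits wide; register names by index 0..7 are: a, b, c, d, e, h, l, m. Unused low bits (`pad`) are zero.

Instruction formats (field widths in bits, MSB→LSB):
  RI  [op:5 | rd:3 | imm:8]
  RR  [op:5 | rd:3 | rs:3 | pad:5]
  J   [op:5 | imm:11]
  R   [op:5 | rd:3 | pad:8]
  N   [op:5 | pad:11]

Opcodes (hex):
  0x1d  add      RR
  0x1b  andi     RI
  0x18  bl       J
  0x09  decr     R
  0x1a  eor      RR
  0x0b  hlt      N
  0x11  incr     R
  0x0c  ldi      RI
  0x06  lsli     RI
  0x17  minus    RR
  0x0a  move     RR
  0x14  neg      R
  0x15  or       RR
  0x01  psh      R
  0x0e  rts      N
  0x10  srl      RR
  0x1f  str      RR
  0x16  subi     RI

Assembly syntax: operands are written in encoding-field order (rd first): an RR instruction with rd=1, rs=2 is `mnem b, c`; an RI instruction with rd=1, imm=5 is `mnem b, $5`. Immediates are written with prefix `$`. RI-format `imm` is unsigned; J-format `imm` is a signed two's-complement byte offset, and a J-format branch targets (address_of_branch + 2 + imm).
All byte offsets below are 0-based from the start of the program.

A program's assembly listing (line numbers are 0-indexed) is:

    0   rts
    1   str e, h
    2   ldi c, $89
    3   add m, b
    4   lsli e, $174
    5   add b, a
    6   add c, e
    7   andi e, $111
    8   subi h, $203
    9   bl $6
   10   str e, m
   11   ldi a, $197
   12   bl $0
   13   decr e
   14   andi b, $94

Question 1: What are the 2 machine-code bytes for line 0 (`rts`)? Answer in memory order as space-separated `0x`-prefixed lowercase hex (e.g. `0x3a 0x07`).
0x00 0x70

L0: rts op=0xe:5|pad=0:11 ⇒ 0x7000 ⇒ little 00 70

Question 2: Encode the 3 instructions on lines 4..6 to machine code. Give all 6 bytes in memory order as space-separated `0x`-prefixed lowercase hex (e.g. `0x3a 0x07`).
0xae 0x34 0x00 0xe9 0x80 0xea

line 4 (lsli): pack op=0x6:5|rd=4:3|imm=174:8 = 0x34ae; little→ ae 34
line 5 (add): pack op=0x1d:5|rd=1:3|rs=0:3|pad=0:5 = 0xe900; little→ 00 e9
line 6 (add): pack op=0x1d:5|rd=2:3|rs=4:3|pad=0:5 = 0xea80; little→ 80 ea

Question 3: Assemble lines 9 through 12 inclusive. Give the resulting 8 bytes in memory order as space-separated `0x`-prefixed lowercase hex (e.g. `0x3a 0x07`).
0x06 0xc0 0xe0 0xfc 0xc5 0x60 0x00 0xc0

line 9 (bl): pack op=0x18:5|imm=6:11 = 0xc006; little→ 06 c0
line 10 (str): pack op=0x1f:5|rd=4:3|rs=7:3|pad=0:5 = 0xfce0; little→ e0 fc
line 11 (ldi): pack op=0xc:5|rd=0:3|imm=197:8 = 0x60c5; little→ c5 60
line 12 (bl): pack op=0x18:5|imm=0:11 = 0xc000; little→ 00 c0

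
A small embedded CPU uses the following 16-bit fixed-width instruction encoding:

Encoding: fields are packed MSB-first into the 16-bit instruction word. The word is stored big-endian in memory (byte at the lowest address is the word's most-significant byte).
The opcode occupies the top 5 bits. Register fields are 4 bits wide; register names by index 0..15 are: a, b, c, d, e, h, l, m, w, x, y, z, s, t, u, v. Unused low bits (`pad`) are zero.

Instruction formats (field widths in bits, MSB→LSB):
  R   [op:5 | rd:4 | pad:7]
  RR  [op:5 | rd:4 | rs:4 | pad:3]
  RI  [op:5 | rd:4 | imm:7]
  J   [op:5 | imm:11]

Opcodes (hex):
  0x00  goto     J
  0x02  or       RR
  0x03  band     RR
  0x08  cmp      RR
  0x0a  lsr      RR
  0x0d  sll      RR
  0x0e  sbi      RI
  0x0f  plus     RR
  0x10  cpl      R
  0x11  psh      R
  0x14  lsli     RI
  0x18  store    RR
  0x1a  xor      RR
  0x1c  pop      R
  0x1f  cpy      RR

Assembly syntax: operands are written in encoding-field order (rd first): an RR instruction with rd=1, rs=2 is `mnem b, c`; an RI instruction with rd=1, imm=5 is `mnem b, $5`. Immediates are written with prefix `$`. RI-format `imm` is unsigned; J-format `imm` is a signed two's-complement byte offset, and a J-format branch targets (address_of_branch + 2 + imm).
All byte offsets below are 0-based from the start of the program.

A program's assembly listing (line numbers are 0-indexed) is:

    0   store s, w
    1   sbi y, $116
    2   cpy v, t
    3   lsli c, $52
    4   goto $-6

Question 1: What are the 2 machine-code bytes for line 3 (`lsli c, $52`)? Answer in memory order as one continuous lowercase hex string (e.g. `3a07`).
a134

line 3 (lsli): pack op=0x14:5|rd=2:4|imm=52:7 = 0xa134; big→ a1 34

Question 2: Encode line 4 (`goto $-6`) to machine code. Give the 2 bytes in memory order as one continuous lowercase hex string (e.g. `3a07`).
4. goto fields op=0x0:5|imm=-6:11 → word 07fah → 07 fa

07fa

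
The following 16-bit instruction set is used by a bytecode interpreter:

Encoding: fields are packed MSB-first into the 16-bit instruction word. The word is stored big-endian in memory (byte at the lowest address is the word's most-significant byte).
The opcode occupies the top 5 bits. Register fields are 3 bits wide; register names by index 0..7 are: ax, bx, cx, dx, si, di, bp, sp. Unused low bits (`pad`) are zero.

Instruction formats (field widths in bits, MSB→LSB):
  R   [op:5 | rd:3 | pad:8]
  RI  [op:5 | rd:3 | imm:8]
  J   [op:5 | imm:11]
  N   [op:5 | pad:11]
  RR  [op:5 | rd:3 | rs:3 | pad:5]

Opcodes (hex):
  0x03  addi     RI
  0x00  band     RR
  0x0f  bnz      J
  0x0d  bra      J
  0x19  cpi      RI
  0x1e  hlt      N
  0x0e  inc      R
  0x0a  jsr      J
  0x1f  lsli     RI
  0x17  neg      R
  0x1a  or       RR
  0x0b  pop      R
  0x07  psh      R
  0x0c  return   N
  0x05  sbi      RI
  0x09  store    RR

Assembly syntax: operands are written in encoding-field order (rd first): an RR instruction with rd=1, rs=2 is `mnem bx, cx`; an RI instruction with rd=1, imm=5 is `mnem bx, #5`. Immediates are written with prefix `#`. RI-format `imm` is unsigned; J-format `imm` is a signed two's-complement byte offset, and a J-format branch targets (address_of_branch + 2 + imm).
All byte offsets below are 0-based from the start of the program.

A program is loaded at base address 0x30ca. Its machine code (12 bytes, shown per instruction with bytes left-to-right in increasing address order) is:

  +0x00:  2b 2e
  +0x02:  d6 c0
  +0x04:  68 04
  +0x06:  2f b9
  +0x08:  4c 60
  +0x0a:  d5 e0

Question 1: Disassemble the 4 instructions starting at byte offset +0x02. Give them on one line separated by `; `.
+0x02: d6 c0 ⇒ word 0xd6c0 (big)
  top 5b → 0x1a → or [RR]
  rd@[10:8]=0x6 ⇒ bp
  rs@[7:5]=0x6 ⇒ bp
+0x04: 68 04 ⇒ word 0x6804 (big)
  top 5b → 0xd → bra [J]
  imm@[10:0]=0x4 ⇒ #4
+0x06: 2f b9 ⇒ word 0x2fb9 (big)
  top 5b → 0x5 → sbi [RI]
  rd@[10:8]=0x7 ⇒ sp
  imm@[7:0]=0xb9 ⇒ #185
+0x08: 4c 60 ⇒ word 0x4c60 (big)
  top 5b → 0x9 → store [RR]
  rd@[10:8]=0x4 ⇒ si
  rs@[7:5]=0x3 ⇒ dx

or bp, bp; bra #4; sbi sp, #185; store si, dx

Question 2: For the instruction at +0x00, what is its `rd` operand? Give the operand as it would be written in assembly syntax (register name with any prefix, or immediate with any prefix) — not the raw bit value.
[00] 2b 2e → 0x2b2e
  opcode bits[15:11]=0x5: sbi/RI
  [10:8] rd=3 = dx
  [7:0] imm=46 = #46

dx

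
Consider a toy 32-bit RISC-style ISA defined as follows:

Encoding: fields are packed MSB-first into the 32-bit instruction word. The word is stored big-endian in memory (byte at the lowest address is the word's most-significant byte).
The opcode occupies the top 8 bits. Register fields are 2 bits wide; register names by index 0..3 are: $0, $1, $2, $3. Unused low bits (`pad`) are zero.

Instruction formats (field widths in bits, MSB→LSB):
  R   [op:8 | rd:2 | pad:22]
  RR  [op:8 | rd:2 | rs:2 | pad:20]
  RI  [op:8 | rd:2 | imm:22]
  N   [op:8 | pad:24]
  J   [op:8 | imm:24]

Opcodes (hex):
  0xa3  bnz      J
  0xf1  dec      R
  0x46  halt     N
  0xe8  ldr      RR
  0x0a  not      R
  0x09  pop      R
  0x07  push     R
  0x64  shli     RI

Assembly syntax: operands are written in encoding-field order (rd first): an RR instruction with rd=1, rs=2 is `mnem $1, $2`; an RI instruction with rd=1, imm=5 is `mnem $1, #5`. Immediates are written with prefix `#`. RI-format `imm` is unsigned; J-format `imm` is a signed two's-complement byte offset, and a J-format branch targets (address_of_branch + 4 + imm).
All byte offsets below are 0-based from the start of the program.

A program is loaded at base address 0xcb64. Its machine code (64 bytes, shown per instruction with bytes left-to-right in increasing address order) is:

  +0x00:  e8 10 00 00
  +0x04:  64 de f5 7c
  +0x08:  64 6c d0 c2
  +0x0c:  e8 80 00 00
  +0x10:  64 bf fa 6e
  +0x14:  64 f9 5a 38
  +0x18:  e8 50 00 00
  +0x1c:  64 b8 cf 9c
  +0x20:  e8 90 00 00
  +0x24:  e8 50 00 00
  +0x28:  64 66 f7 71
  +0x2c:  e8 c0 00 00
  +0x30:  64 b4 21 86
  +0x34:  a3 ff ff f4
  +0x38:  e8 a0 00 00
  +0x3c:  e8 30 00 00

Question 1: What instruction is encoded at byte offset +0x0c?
ldr $2, $0

[0c] e8 80 00 00 → 0xe8800000
  op=0xe8800000>>24=0xe8 ⇒ ldr (RR)
  [23:22] rd=2 = $2
  [21:20] rs=0 = $0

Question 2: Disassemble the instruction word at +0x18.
ldr $1, $1

@+18  big-endian(e8 50 00 00) = 0xe8500000
  opcode bits[31:24]=0xe8: ldr/RR
  rd@[23:22]=0x1 ⇒ $1
  rs@[21:20]=0x1 ⇒ $1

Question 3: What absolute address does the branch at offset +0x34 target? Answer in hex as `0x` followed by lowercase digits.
0xcb90

+0x34: a3 ff ff f4 ⇒ word 0xa3fffff4 (big)
  opcode bits[31:24]=0xa3: bnz/J
  imm: (w>>0)&0xffffff=0xfffff4 (s24→-12) → #-12
  target = base 0xcb64 + off 0x34 + 4 + imm -12 = 0xcb90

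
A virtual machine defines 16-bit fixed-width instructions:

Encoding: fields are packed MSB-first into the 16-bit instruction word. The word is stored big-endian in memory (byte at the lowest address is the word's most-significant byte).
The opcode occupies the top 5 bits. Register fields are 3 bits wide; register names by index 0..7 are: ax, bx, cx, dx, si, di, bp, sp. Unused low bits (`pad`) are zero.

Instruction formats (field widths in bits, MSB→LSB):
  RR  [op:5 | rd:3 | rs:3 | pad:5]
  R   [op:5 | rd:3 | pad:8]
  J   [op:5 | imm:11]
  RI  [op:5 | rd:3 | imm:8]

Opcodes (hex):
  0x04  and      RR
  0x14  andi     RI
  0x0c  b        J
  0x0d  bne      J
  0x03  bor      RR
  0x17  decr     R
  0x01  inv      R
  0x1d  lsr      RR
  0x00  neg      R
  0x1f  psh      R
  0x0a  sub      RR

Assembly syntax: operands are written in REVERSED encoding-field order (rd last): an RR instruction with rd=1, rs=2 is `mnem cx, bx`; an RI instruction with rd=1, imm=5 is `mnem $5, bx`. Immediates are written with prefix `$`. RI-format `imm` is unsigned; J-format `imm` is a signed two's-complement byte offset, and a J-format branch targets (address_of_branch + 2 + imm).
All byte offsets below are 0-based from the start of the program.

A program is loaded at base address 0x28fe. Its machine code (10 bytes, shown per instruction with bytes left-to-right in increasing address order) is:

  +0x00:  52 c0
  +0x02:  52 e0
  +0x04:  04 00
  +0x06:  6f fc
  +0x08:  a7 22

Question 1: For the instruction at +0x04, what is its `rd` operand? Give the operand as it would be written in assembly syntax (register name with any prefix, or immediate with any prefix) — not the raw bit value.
si

+0x04: 04 00 ⇒ word 0x0400 (big)
  opcode bits[15:11]=0x0: neg/R
  [10:8] rd=4 = si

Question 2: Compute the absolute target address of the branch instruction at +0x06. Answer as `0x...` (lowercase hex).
off 0x06: read 6f fc as big → 0x6ffc
  opcode bits[15:11]=0xd: bne/J
  imm: (w>>0)&0x7ff=0x7fc (s11→-4) → $-4
  target = base 0x28fe + off 0x06 + 2 + imm -4 = 0x2902

0x2902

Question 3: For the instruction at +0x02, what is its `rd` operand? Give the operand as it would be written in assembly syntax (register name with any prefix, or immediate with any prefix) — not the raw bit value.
+0x02: 52 e0 ⇒ word 0x52e0 (big)
  opcode bits[15:11]=0xa: sub/RR
  rd@[10:8]=0x2 ⇒ cx
  rs@[7:5]=0x7 ⇒ sp

cx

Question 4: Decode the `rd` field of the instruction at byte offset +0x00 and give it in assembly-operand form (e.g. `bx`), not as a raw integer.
[00] 52 c0 → 0x52c0
  top 5b → 0xa → sub [RR]
  rd@[10:8]=0x2 ⇒ cx
  rs@[7:5]=0x6 ⇒ bp

cx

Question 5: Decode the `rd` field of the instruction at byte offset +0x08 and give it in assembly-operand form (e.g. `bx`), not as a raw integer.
[08] a7 22 → 0xa722
  top 5b → 0x14 → andi [RI]
  [10:8] rd=7 = sp
  [7:0] imm=34 = $34

sp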